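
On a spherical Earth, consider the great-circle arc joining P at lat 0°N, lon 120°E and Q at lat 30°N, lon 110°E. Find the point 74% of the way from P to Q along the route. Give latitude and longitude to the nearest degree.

From cos δ = sin φ₁ sin φ₂ + cos φ₁ cos φ₂ cos Δλ, the central angle is δ ≈ 0.549 rad (31.5°).
Interpolate at f = 0.74 with slerp weights a = sin((1−f)δ)/sin δ ≈ 0.273, b = sin(fδ)/sin δ ≈ 0.757.
p = a·p₁ + b·p₂ ≈ (-0.361, 0.852, 0.379); φ = arcsin(p_z) ≈ 22.25°, λ = atan2(p_y, p_x) ≈ 112.93°.

≈ lat 22°N, lon 113°E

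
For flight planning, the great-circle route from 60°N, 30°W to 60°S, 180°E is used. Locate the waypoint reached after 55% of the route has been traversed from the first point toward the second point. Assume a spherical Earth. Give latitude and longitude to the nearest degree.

≈ 7°S, 109°W

From cos δ = sin φ₁ sin φ₂ + cos φ₁ cos φ₂ cos Δλ, the central angle is δ ≈ 2.882 rad (165.1°).
Interpolate at f = 0.55 with slerp weights a = sin((1−f)δ)/sin δ ≈ 3.751, b = sin(fδ)/sin δ ≈ 3.896.
p = a·p₁ + b·p₂ ≈ (-0.324, -0.938, -0.125); φ = arcsin(p_z) ≈ -7.20°, λ = atan2(p_y, p_x) ≈ -109.04°.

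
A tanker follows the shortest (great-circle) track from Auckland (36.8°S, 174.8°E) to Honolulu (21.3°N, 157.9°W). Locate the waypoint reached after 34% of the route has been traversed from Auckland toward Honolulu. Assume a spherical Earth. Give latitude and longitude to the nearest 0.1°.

Convert each endpoint to a unit vector on the sphere (x = cos φ cos λ, y = cos φ sin λ, z = sin φ).
The central angle between the endpoints is δ = arccos(p₁·p₂) ≈ 1.109 rad (63.6°).
Interpolate at f = 0.34 with slerp weights a = sin((1−f)δ)/sin δ ≈ 0.747, b = sin(fδ)/sin δ ≈ 0.411.
p = a·p₁ + b·p₂ ≈ (-0.950, -0.090, -0.298); φ = arcsin(p_z) ≈ -17.33°, λ = atan2(p_y, p_x) ≈ -174.59°.

≈ 17.3°S, 174.6°W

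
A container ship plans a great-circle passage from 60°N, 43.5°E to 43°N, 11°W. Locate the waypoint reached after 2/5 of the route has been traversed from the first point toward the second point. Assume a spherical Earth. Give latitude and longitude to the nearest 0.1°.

≈ 56.3°N, 16.4°E

Write both endpoints as unit vectors p₁, p₂ with components (cos φ cos λ, cos φ sin λ, sin φ).
The central angle between the endpoints is δ = arccos(p₁·p₂) ≈ 0.639 rad (36.6°).
Interpolate at f = 2/5 with slerp weights a = sin((1−f)δ)/sin δ ≈ 0.627, b = sin(fδ)/sin δ ≈ 0.424.
p = a·p₁ + b·p₂ ≈ (0.532, 0.157, 0.832); φ = arcsin(p_z) ≈ 56.33°, λ = atan2(p_y, p_x) ≈ 16.42°.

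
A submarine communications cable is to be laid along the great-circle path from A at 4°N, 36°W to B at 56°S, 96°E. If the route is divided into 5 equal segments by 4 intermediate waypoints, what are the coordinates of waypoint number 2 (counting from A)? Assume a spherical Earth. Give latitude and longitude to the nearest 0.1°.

≈ 36.2°S, 11.7°W

Write both endpoints as unit vectors p₁, p₂ with components (cos φ cos λ, cos φ sin λ, sin φ).
The central angle between the endpoints is δ = arccos(p₁·p₂) ≈ 2.016 rad (115.5°).
Interpolate at f = 2/5 with slerp weights a = sin((1−f)δ)/sin δ ≈ 1.037, b = sin(fδ)/sin δ ≈ 0.800.
p = a·p₁ + b·p₂ ≈ (0.790, -0.163, -0.591); φ = arcsin(p_z) ≈ -36.23°, λ = atan2(p_y, p_x) ≈ -11.66°.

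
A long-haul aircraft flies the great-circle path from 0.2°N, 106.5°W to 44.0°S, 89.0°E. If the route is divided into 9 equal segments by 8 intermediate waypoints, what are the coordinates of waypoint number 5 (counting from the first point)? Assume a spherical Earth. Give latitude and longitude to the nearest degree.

Convert each endpoint to a unit vector on the sphere (x = cos φ cos λ, y = cos φ sin λ, z = sin φ).
The central angle between the endpoints is δ = arccos(p₁·p₂) ≈ 2.340 rad (134.1°).
Interpolate at f = 5/9 with slerp weights a = sin((1−f)δ)/sin δ ≈ 1.200, b = sin(fδ)/sin δ ≈ 1.341.
p = a·p₁ + b·p₂ ≈ (-0.324, -0.186, -0.927); φ = arcsin(p_z) ≈ -68.05°, λ = atan2(p_y, p_x) ≈ -150.10°.

≈ 68°S, 150°W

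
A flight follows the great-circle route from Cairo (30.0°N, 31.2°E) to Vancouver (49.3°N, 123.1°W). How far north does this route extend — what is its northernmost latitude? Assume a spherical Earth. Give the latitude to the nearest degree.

≈ 76°N

The great circle lies in the plane with unit normal n̂ = (p₁ × p₂)/|p₁ × p₂|.
Here n̂_z ≈ -0.247; the vertex latitude is φ_max = arccos|n̂_z| ≈ 75.7°.
Check via Clairaut: cos φ_max = |cos φ₁| · sin C = cos(30.0°)·sin(16.6°) ≈ 0.247, again giving ≈ 75.7°.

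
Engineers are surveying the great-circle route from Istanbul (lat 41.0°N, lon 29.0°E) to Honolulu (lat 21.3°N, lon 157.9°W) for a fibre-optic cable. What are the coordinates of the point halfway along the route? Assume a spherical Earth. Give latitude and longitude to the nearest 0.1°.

≈ lat 78.7°N, lon 175.7°E

Convert each endpoint to a unit vector on the sphere (x = cos φ cos λ, y = cos φ sin λ, z = sin φ).
The central angle between the endpoints is δ = arccos(p₁·p₂) ≈ 2.049 rad (117.4°).
Interpolate at f = 1/2 with slerp weights a = sin((1−f)δ)/sin δ ≈ 0.962, b = sin(fδ)/sin δ ≈ 0.962.
p = a·p₁ + b·p₂ ≈ (-0.195, 0.015, 0.981); φ = arcsin(p_z) ≈ 78.70°, λ = atan2(p_y, p_x) ≈ 175.67°.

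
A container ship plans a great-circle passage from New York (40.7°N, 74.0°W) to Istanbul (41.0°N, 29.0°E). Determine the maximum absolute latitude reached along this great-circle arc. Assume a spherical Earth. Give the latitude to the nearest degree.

The great circle lies in the plane with unit normal n̂ = (p₁ × p₂)/|p₁ × p₂|.
Here n̂_z ≈ +0.584; the vertex latitude is φ_max = arccos|n̂_z| ≈ 54.2°.
Check via Clairaut: cos φ_max = |cos φ₁| · sin C = cos(40.7°)·sin(50.4°) ≈ 0.584, again giving ≈ 54.2°.

≈ 54°N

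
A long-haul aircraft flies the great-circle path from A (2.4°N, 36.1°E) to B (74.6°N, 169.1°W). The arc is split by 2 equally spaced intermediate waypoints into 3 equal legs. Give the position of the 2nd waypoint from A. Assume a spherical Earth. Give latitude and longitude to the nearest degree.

Convert each endpoint to a unit vector on the sphere (x = cos φ cos λ, y = cos φ sin λ, z = sin φ).
The central angle between the endpoints is δ = arccos(p₁·p₂) ≈ 1.772 rad (101.5°).
Interpolate at f = 2/3 with slerp weights a = sin((1−f)δ)/sin δ ≈ 0.568, b = sin(fδ)/sin δ ≈ 0.944.
p = a·p₁ + b·p₂ ≈ (0.213, 0.287, 0.934); φ = arcsin(p_z) ≈ 69.07°, λ = atan2(p_y, p_x) ≈ 53.48°.

≈ (69°N, 53°E)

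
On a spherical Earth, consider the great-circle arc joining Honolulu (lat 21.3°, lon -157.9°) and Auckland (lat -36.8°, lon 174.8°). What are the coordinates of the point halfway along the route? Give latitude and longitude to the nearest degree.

Convert each endpoint to a unit vector on the sphere (x = cos φ cos λ, y = cos φ sin λ, z = sin φ).
The central angle between the endpoints is δ = arccos(p₁·p₂) ≈ 1.109 rad (63.6°).
Interpolate at f = 1/2 with slerp weights a = sin((1−f)δ)/sin δ ≈ 0.588, b = sin(fδ)/sin δ ≈ 0.588.
p = a·p₁ + b·p₂ ≈ (-0.977, -0.163, -0.139); φ = arcsin(p_z) ≈ -7.97°, λ = atan2(p_y, p_x) ≈ -170.50°.

≈ lat -8°, lon -170°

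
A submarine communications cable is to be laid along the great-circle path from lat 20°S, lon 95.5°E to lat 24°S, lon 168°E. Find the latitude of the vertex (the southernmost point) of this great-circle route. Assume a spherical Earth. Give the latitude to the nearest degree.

The great circle lies in the plane with unit normal n̂ = (p₁ × p₂)/|p₁ × p₂|.
Here n̂_z ≈ +0.892; the vertex latitude is φ_max = arccos|n̂_z| ≈ 26.9°.

≈ 27°S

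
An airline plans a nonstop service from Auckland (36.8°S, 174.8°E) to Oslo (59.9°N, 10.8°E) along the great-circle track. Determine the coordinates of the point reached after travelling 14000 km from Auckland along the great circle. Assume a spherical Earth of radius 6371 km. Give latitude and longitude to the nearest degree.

≈ 75°N, 83°E

Convert each endpoint to a unit vector on the sphere (x = cos φ cos λ, y = cos φ sin λ, z = sin φ).
The central angle between the endpoints is δ = arccos(p₁·p₂) ≈ 2.700 rad (154.7°). The total great-circle distance is δ·R ≈ 2.700 × 6371 ≈ 17205 km, so the target fraction is f = 14000/17205 ≈ 0.814.
Interpolate at f ≈ 0.814 with slerp weights a = sin((1−f)δ)/sin δ ≈ 1.129, b = sin(fδ)/sin δ ≈ 1.897.
p = a·p₁ + b·p₂ ≈ (0.034, 0.260, 0.965); φ = arcsin(p_z) ≈ 74.78°, λ = atan2(p_y, p_x) ≈ 82.50°.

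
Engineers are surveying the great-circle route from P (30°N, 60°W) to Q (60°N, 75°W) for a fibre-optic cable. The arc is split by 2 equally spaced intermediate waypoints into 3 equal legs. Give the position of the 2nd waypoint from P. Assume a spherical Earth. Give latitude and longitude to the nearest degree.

≈ (50°N, 68°W)

Write both endpoints as unit vectors p₁, p₂ with components (cos φ cos λ, cos φ sin λ, sin φ).
The central angle between the endpoints is δ = arccos(p₁·p₂) ≈ 0.552 rad (31.6°).
Interpolate at f = 2/3 with slerp weights a = sin((1−f)δ)/sin δ ≈ 0.349, b = sin(fδ)/sin δ ≈ 0.686.
p = a·p₁ + b·p₂ ≈ (0.240, -0.593, 0.769); φ = arcsin(p_z) ≈ 50.23°, λ = atan2(p_y, p_x) ≈ -67.98°.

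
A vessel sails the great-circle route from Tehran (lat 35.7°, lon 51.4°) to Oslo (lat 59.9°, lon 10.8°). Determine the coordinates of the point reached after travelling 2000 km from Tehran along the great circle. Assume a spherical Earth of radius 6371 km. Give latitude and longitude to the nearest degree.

From cos δ = sin φ₁ sin φ₂ + cos φ₁ cos φ₂ cos Δλ, the central angle is δ ≈ 0.620 rad (35.5°). The total great-circle distance is δ·R ≈ 0.620 × 6371 ≈ 3948 km, so the target fraction is f = 2000/3948 ≈ 0.507.
Interpolate at f ≈ 0.507 with slerp weights a = sin((1−f)δ)/sin δ ≈ 0.518, b = sin(fδ)/sin δ ≈ 0.532.
p = a·p₁ + b·p₂ ≈ (0.525, 0.379, 0.762); φ = arcsin(p_z) ≈ 49.68°, λ = atan2(p_y, p_x) ≈ 35.84°.

≈ lat 50°, lon 36°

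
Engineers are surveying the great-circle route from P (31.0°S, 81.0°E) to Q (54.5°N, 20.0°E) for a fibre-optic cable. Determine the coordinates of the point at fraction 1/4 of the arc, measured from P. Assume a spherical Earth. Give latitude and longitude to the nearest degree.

≈ (9°S, 68°E)

Write both endpoints as unit vectors p₁, p₂ with components (cos φ cos λ, cos φ sin λ, sin φ).
The central angle between the endpoints is δ = arccos(p₁·p₂) ≈ 1.750 rad (100.3°).
Interpolate at f = 1/4 with slerp weights a = sin((1−f)δ)/sin δ ≈ 0.982, b = sin(fδ)/sin δ ≈ 0.430.
p = a·p₁ + b·p₂ ≈ (0.367, 0.917, -0.156); φ = arcsin(p_z) ≈ -8.95°, λ = atan2(p_y, p_x) ≈ 68.21°.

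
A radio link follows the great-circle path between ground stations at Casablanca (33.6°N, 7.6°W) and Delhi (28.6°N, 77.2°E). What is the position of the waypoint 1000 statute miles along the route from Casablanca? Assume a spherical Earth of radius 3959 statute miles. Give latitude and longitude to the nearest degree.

Convert each endpoint to a unit vector on the sphere (x = cos φ cos λ, y = cos φ sin λ, z = sin φ).
The central angle between the endpoints is δ = arccos(p₁·p₂) ≈ 1.233 rad (70.7°). The total great-circle distance is δ·R ≈ 1.233 × 3959 ≈ 4882 mi, so the target fraction is f = 1000/4882 ≈ 0.205.
Interpolate at f ≈ 0.205 with slerp weights a = sin((1−f)δ)/sin δ ≈ 0.881, b = sin(fδ)/sin δ ≈ 0.265.
p = a·p₁ + b·p₂ ≈ (0.779, 0.130, 0.614); φ = arcsin(p_z) ≈ 37.88°, λ = atan2(p_y, p_x) ≈ 9.46°.

≈ 38°N, 9°E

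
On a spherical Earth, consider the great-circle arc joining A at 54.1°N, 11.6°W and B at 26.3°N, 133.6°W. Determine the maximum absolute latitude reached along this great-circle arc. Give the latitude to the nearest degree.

The great circle lies in the plane with unit normal n̂ = (p₁ × p₂)/|p₁ × p₂|.
Here n̂_z ≈ -0.447; the vertex latitude is φ_max = arccos|n̂_z| ≈ 63.4°.

≈ 63°N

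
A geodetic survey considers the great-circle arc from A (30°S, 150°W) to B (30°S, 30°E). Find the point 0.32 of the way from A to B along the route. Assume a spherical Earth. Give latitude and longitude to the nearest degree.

≈ (68°S, 150°W)

Convert each endpoint to a unit vector on the sphere (x = cos φ cos λ, y = cos φ sin λ, z = sin φ).
The central angle between the endpoints is δ = arccos(p₁·p₂) ≈ 2.094 rad (120.0°).
Interpolate at f = 0.32 with slerp weights a = sin((1−f)δ)/sin δ ≈ 1.142, b = sin(fδ)/sin δ ≈ 0.717.
p = a·p₁ + b·p₂ ≈ (-0.319, -0.184, -0.930); φ = arcsin(p_z) ≈ -68.40°, λ = atan2(p_y, p_x) ≈ -150.00°.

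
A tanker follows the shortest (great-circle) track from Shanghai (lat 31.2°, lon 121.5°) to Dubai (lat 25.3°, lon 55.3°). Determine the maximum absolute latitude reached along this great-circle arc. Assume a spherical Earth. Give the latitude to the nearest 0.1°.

≈ 33.2°

The great circle lies in the plane with unit normal n̂ = (p₁ × p₂)/|p₁ × p₂|.
Here n̂_z ≈ -0.837; the vertex latitude is φ_max = arccos|n̂_z| ≈ 33.2°.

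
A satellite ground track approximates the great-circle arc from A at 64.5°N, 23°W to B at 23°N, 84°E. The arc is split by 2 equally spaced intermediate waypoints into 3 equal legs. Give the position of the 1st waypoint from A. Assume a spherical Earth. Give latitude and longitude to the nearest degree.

≈ 63°N, 37°E

Convert each endpoint to a unit vector on the sphere (x = cos φ cos λ, y = cos φ sin λ, z = sin φ).
The central angle between the endpoints is δ = arccos(p₁·p₂) ≈ 1.332 rad (76.3°).
Interpolate at f = 1/3 with slerp weights a = sin((1−f)δ)/sin δ ≈ 0.798, b = sin(fδ)/sin δ ≈ 0.442.
p = a·p₁ + b·p₂ ≈ (0.359, 0.270, 0.893); φ = arcsin(p_z) ≈ 63.30°, λ = atan2(p_y, p_x) ≈ 36.99°.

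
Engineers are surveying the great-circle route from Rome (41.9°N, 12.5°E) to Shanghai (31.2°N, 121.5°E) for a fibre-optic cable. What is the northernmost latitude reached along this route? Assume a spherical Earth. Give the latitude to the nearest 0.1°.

The great circle lies in the plane with unit normal n̂ = (p₁ × p₂)/|p₁ × p₂|.
Here n̂_z ≈ +0.608; the vertex latitude is φ_max = arccos|n̂_z| ≈ 52.6°.
Check via Clairaut: cos φ_max = |cos φ₁| · sin C = cos(41.9°)·sin(54.8°) ≈ 0.608, again giving ≈ 52.6°.

≈ 52.6°N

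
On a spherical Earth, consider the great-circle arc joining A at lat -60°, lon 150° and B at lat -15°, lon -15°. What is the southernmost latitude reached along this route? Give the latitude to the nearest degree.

The great circle lies in the plane with unit normal n̂ = (p₁ × p₂)/|p₁ × p₂|.
Here n̂_z ≈ -0.129; the vertex latitude is φ_max = arccos|n̂_z| ≈ 82.6°.
Check via Clairaut: cos φ_max = |cos φ₁| · sin C = cos(60.0°)·sin(165.1°) ≈ 0.129, again giving ≈ 82.6°.

≈ -83°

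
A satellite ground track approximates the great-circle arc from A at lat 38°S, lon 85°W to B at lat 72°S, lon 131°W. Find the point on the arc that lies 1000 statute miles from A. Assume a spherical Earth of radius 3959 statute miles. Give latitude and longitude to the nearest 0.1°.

≈ lat 51.4°S, lon 92.8°W

Write both endpoints as unit vectors p₁, p₂ with components (cos φ cos λ, cos φ sin λ, sin φ).
The central angle between the endpoints is δ = arccos(p₁·p₂) ≈ 0.716 rad (41.0°). The total great-circle distance is δ·R ≈ 0.716 × 3959 ≈ 2833 mi, so the target fraction is f = 1000/2833 ≈ 0.353.
Interpolate at f ≈ 0.353 with slerp weights a = sin((1−f)δ)/sin δ ≈ 0.681, b = sin(fδ)/sin δ ≈ 0.381.
p = a·p₁ + b·p₂ ≈ (-0.030, -0.623, -0.781); φ = arcsin(p_z) ≈ -51.39°, λ = atan2(p_y, p_x) ≈ -92.80°.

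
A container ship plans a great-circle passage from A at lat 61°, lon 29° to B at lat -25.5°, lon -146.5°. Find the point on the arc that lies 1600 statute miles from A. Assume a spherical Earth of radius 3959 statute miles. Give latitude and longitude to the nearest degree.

The haversine formula gives a central angle δ ≈ 2.520 rad (144.4°) between the endpoints. The total great-circle distance is δ·R ≈ 2.520 × 3959 ≈ 9975 mi, so the target fraction is f = 1600/9975 ≈ 0.160.
Interpolate at f ≈ 0.160 with slerp weights a = sin((1−f)δ)/sin δ ≈ 1.468, b = sin(fδ)/sin δ ≈ 0.675.
p = a·p₁ + b·p₂ ≈ (0.114, 0.009, 0.993); φ = arcsin(p_z) ≈ 83.41°, λ = atan2(p_y, p_x) ≈ 4.39°.

≈ lat 83°, lon 4°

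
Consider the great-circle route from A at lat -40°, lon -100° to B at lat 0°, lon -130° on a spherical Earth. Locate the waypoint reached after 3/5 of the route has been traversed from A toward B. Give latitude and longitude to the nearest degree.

Convert each endpoint to a unit vector on the sphere (x = cos φ cos λ, y = cos φ sin λ, z = sin φ).
The central angle between the endpoints is δ = arccos(p₁·p₂) ≈ 0.845 rad (48.4°).
Interpolate at f = 3/5 with slerp weights a = sin((1−f)δ)/sin δ ≈ 0.443, b = sin(fδ)/sin δ ≈ 0.649.
p = a·p₁ + b·p₂ ≈ (-0.476, -0.832, -0.285); φ = arcsin(p_z) ≈ -16.56°, λ = atan2(p_y, p_x) ≈ -119.79°.

≈ lat -17°, lon -120°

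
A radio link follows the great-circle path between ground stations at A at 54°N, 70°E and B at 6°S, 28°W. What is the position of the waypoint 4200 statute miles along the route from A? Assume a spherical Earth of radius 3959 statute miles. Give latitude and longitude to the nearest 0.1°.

From cos δ = sin φ₁ sin φ₂ + cos φ₁ cos φ₂ cos Δλ, the central angle is δ ≈ 1.737 rad (99.6°). The total great-circle distance is δ·R ≈ 1.737 × 3959 ≈ 6879 mi, so the target fraction is f = 4200/6879 ≈ 0.611.
Interpolate at f ≈ 0.611 with slerp weights a = sin((1−f)δ)/sin δ ≈ 0.635, b = sin(fδ)/sin δ ≈ 0.885.
p = a·p₁ + b·p₂ ≈ (0.905, -0.063, 0.421); φ = arcsin(p_z) ≈ 24.91°, λ = atan2(p_y, p_x) ≈ -3.95°.

≈ 24.9°N, 4.0°W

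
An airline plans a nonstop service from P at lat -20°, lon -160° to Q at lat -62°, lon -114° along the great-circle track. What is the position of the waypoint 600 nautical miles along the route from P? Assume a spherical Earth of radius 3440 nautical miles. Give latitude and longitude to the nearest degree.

Write both endpoints as unit vectors p₁, p₂ with components (cos φ cos λ, cos φ sin λ, sin φ).
The central angle between the endpoints is δ = arccos(p₁·p₂) ≈ 0.917 rad (52.5°). The total great-circle distance is δ·R ≈ 0.917 × 3440 ≈ 3153 nmi, so the target fraction is f = 600/3153 ≈ 0.190.
Interpolate at f ≈ 0.190 with slerp weights a = sin((1−f)δ)/sin δ ≈ 0.852, b = sin(fδ)/sin δ ≈ 0.219.
p = a·p₁ + b·p₂ ≈ (-0.794, -0.368, -0.484); φ = arcsin(p_z) ≈ -28.97°, λ = atan2(p_y, p_x) ≈ -155.16°.

≈ lat -29°, lon -155°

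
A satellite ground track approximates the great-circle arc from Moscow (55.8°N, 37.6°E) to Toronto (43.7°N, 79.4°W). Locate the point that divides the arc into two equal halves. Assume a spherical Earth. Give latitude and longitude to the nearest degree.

From cos δ = sin φ₁ sin φ₂ + cos φ₁ cos φ₂ cos Δλ, the central angle is δ ≈ 1.173 rad (67.2°).
Interpolate at f = 1/2 with slerp weights a = sin((1−f)δ)/sin δ ≈ 0.600, b = sin(fδ)/sin δ ≈ 0.600.
p = a·p₁ + b·p₂ ≈ (0.347, -0.221, 0.911); φ = arcsin(p_z) ≈ 65.70°, λ = atan2(p_y, p_x) ≈ -32.45°.

≈ 66°N, 32°W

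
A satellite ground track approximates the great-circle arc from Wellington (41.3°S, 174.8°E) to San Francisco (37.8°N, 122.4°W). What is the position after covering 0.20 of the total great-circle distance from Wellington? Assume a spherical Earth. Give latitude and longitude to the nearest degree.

≈ 26°S, 170°W

Write both endpoints as unit vectors p₁, p₂ with components (cos φ cos λ, cos φ sin λ, sin φ).
The central angle between the endpoints is δ = arccos(p₁·p₂) ≈ 1.704 rad (97.7°).
Interpolate at f = 0.20 with slerp weights a = sin((1−f)δ)/sin δ ≈ 0.987, b = sin(fδ)/sin δ ≈ 0.337.
p = a·p₁ + b·p₂ ≈ (-0.882, -0.158, -0.445); φ = arcsin(p_z) ≈ -26.42°, λ = atan2(p_y, p_x) ≈ -169.85°.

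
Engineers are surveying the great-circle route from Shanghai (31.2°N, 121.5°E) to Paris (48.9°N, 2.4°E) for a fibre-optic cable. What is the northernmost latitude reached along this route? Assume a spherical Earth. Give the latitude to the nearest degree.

The great circle lies in the plane with unit normal n̂ = (p₁ × p₂)/|p₁ × p₂|.
Here n̂_z ≈ -0.495; the vertex latitude is φ_max = arccos|n̂_z| ≈ 60.3°.

≈ 60°N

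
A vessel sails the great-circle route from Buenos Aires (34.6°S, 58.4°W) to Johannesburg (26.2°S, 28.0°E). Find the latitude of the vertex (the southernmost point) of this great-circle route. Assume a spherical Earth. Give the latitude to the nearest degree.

≈ 39°S

The great circle lies in the plane with unit normal n̂ = (p₁ × p₂)/|p₁ × p₂|.
Here n̂_z ≈ +0.772; the vertex latitude is φ_max = arccos|n̂_z| ≈ 39.5°.
Check via Clairaut: cos φ_max = |cos φ₁| · sin C = cos(34.6°)·sin(110.3°) ≈ 0.772, again giving ≈ 39.5°.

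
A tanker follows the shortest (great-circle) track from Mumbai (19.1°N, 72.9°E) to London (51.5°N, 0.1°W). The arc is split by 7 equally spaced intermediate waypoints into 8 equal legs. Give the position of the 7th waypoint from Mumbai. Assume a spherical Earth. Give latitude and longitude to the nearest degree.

≈ 51°N, 13°E

Convert each endpoint to a unit vector on the sphere (x = cos φ cos λ, y = cos φ sin λ, z = sin φ).
The central angle between the endpoints is δ = arccos(p₁·p₂) ≈ 1.128 rad (64.7°).
Interpolate at f = 7/8 with slerp weights a = sin((1−f)δ)/sin δ ≈ 0.156, b = sin(fδ)/sin δ ≈ 0.923.
p = a·p₁ + b·p₂ ≈ (0.618, 0.139, 0.774); φ = arcsin(p_z) ≈ 50.68°, λ = atan2(p_y, p_x) ≈ 12.72°.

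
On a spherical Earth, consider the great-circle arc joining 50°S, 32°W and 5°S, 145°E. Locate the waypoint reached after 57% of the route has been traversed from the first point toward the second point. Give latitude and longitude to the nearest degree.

≈ 59°S, 141°E

The haversine formula gives a central angle δ ≈ 2.181 rad (124.9°) between the endpoints.
Interpolate at f = 0.57 with slerp weights a = sin((1−f)δ)/sin δ ≈ 0.983, b = sin(fδ)/sin δ ≈ 1.155.
p = a·p₁ + b·p₂ ≈ (-0.406, 0.325, -0.854); φ = arcsin(p_z) ≈ -58.65°, λ = atan2(p_y, p_x) ≈ 141.35°.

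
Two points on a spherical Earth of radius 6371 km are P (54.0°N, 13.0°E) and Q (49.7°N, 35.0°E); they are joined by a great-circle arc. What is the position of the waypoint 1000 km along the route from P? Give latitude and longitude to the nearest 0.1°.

The haversine formula gives a central angle δ ≈ 0.248 rad (14.2°) between the endpoints. The total great-circle distance is δ·R ≈ 0.248 × 6371 ≈ 1577 km, so the target fraction is f = 1000/1577 ≈ 0.634.
Interpolate at f ≈ 0.634 with slerp weights a = sin((1−f)δ)/sin δ ≈ 0.369, b = sin(fδ)/sin δ ≈ 0.638.
p = a·p₁ + b·p₂ ≈ (0.549, 0.285, 0.785); φ = arcsin(p_z) ≈ 51.74°, λ = atan2(p_y, p_x) ≈ 27.45°.

≈ (51.7°N, 27.5°E)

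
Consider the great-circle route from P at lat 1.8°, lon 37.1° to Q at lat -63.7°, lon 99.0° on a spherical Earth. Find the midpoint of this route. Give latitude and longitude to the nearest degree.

≈ lat -34°, lon 55°

Write both endpoints as unit vectors p₁, p₂ with components (cos φ cos λ, cos φ sin λ, sin φ).
The central angle between the endpoints is δ = arccos(p₁·p₂) ≈ 1.389 rad (79.6°).
Interpolate at f = 1/2 with slerp weights a = sin((1−f)δ)/sin δ ≈ 0.651, b = sin(fδ)/sin δ ≈ 0.651.
p = a·p₁ + b·p₂ ≈ (0.474, 0.677, -0.563); φ = arcsin(p_z) ≈ -34.26°, λ = atan2(p_y, p_x) ≈ 55.03°.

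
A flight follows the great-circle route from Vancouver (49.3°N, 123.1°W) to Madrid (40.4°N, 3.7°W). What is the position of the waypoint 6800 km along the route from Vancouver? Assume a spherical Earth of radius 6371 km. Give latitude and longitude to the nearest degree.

The haversine formula gives a central angle δ ≈ 1.321 rad (75.7°) between the endpoints. The total great-circle distance is δ·R ≈ 1.321 × 6371 ≈ 8414 km, so the target fraction is f = 6800/8414 ≈ 0.808.
Interpolate at f ≈ 0.808 with slerp weights a = sin((1−f)δ)/sin δ ≈ 0.259, b = sin(fδ)/sin δ ≈ 0.904.
p = a·p₁ + b·p₂ ≈ (0.595, -0.186, 0.782); φ = arcsin(p_z) ≈ 51.45°, λ = atan2(p_y, p_x) ≈ -17.34°.

≈ (51°N, 17°W)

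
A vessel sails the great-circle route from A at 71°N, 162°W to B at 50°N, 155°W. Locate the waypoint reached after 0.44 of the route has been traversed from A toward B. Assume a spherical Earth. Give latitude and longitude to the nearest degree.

≈ 62°N, 158°W

Convert each endpoint to a unit vector on the sphere (x = cos φ cos λ, y = cos φ sin λ, z = sin φ).
The central angle between the endpoints is δ = arccos(p₁·p₂) ≈ 0.371 rad (21.2°).
Interpolate at f = 0.44 with slerp weights a = sin((1−f)δ)/sin δ ≈ 0.569, b = sin(fδ)/sin δ ≈ 0.448.
p = a·p₁ + b·p₂ ≈ (-0.437, -0.179, 0.881); φ = arcsin(p_z) ≈ 61.80°, λ = atan2(p_y, p_x) ≈ -157.74°.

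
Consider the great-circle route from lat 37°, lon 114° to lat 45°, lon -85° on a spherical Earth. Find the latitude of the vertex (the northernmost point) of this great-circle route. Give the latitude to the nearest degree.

≈ 79°

The great circle lies in the plane with unit normal n̂ = (p₁ × p₂)/|p₁ × p₂|.
Here n̂_z ≈ +0.185; the vertex latitude is φ_max = arccos|n̂_z| ≈ 79.3°.
Check via Clairaut: cos φ_max = |cos φ₁| · sin C = cos(37.0°)·sin(13.4°) ≈ 0.185, again giving ≈ 79.3°.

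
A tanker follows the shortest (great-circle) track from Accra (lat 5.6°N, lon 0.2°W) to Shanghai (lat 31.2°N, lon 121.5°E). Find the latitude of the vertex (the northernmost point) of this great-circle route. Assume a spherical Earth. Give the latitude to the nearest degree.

The great circle lies in the plane with unit normal n̂ = (p₁ × p₂)/|p₁ × p₂|.
Here n̂_z ≈ +0.789; the vertex latitude is φ_max = arccos|n̂_z| ≈ 37.9°.
Check via Clairaut: cos φ_max = |cos φ₁| · sin C = cos(5.6°)·sin(52.5°) ≈ 0.789, again giving ≈ 37.9°.

≈ 38°N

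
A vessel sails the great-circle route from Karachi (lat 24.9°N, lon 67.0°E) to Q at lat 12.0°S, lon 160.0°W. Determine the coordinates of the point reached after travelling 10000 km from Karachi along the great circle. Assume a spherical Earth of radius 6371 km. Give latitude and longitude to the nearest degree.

Write both endpoints as unit vectors p₁, p₂ with components (cos φ cos λ, cos φ sin λ, sin φ).
The central angle between the endpoints is δ = arccos(p₁·p₂) ≈ 2.336 rad (133.8°). The total great-circle distance is δ·R ≈ 2.336 × 6371 ≈ 14882 km, so the target fraction is f = 10000/14882 ≈ 0.672.
Interpolate at f ≈ 0.672 with slerp weights a = sin((1−f)δ)/sin δ ≈ 0.961, b = sin(fδ)/sin δ ≈ 1.386.
p = a·p₁ + b·p₂ ≈ (-0.934, 0.339, 0.117); φ = arcsin(p_z) ≈ 6.69°, λ = atan2(p_y, p_x) ≈ 160.05°.

≈ lat 7°N, lon 160°E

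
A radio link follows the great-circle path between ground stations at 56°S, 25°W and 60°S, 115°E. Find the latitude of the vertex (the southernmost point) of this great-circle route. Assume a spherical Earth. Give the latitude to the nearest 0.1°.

≈ 78.0°S

The great circle lies in the plane with unit normal n̂ = (p₁ × p₂)/|p₁ × p₂|.
Here n̂_z ≈ +0.208; the vertex latitude is φ_max = arccos|n̂_z| ≈ 78.0°.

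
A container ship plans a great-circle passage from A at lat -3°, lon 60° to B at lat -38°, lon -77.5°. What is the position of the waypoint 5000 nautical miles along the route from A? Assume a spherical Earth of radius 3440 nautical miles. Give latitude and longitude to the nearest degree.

Write both endpoints as unit vectors p₁, p₂ with components (cos φ cos λ, cos φ sin λ, sin φ).
The central angle between the endpoints is δ = arccos(p₁·p₂) ≈ 2.151 rad (123.2°). The total great-circle distance is δ·R ≈ 2.151 × 3440 ≈ 7398 nmi, so the target fraction is f = 5000/7398 ≈ 0.676.
Interpolate at f ≈ 0.676 with slerp weights a = sin((1−f)δ)/sin δ ≈ 0.768, b = sin(fδ)/sin δ ≈ 1.187.
p = a·p₁ + b·p₂ ≈ (0.586, -0.250, -0.771); φ = arcsin(p_z) ≈ -50.45°, λ = atan2(p_y, p_x) ≈ -23.07°.

≈ lat -50°, lon -23°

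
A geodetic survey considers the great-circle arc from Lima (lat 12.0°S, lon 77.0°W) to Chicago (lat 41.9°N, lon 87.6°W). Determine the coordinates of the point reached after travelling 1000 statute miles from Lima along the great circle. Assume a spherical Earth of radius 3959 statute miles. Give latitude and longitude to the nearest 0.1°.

≈ lat 2.3°N, lon 79.4°W

Write both endpoints as unit vectors p₁, p₂ with components (cos φ cos λ, cos φ sin λ, sin φ).
The central angle between the endpoints is δ = arccos(p₁·p₂) ≈ 0.956 rad (54.8°). The total great-circle distance is δ·R ≈ 0.956 × 3959 ≈ 3785 mi, so the target fraction is f = 1000/3785 ≈ 0.264.
Interpolate at f ≈ 0.264 with slerp weights a = sin((1−f)δ)/sin δ ≈ 0.792, b = sin(fδ)/sin δ ≈ 0.306.
p = a·p₁ + b·p₂ ≈ (0.184, -0.982, 0.040); φ = arcsin(p_z) ≈ 2.27°, λ = atan2(p_y, p_x) ≈ -79.40°.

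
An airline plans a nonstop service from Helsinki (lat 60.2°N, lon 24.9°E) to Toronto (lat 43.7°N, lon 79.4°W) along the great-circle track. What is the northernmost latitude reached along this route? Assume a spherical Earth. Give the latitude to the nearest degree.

The great circle lies in the plane with unit normal n̂ = (p₁ × p₂)/|p₁ × p₂|.
Here n̂_z ≈ -0.405; the vertex latitude is φ_max = arccos|n̂_z| ≈ 66.1°.

≈ 66°N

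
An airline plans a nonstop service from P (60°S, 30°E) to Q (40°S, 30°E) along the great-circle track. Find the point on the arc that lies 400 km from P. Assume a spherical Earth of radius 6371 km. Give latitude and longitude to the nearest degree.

≈ (56°S, 30°E)

Convert each endpoint to a unit vector on the sphere (x = cos φ cos λ, y = cos φ sin λ, z = sin φ).
The central angle between the endpoints is δ = arccos(p₁·p₂) ≈ 0.349 rad (20.0°). The total great-circle distance is δ·R ≈ 0.349 × 6371 ≈ 2224 km, so the target fraction is f = 400/2224 ≈ 0.180.
Interpolate at f ≈ 0.180 with slerp weights a = sin((1−f)δ)/sin δ ≈ 0.826, b = sin(fδ)/sin δ ≈ 0.183.
p = a·p₁ + b·p₂ ≈ (0.479, 0.277, -0.833); φ = arcsin(p_z) ≈ -56.40°, λ = atan2(p_y, p_x) ≈ 30.00°.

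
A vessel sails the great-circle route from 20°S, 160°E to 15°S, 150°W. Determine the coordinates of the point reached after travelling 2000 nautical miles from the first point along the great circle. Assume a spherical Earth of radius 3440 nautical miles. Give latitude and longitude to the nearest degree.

Write both endpoints as unit vectors p₁, p₂ with components (cos φ cos λ, cos φ sin λ, sin φ).
The central angle between the endpoints is δ = arccos(p₁·p₂) ≈ 0.834 rad (47.8°). The total great-circle distance is δ·R ≈ 0.834 × 3440 ≈ 2869 nmi, so the target fraction is f = 2000/2869 ≈ 0.697.
Interpolate at f ≈ 0.697 with slerp weights a = sin((1−f)δ)/sin δ ≈ 0.337, b = sin(fδ)/sin δ ≈ 0.742.
p = a·p₁ + b·p₂ ≈ (-0.918, -0.250, -0.307); φ = arcsin(p_z) ≈ -17.90°, λ = atan2(p_y, p_x) ≈ -164.79°.

≈ 18°S, 165°W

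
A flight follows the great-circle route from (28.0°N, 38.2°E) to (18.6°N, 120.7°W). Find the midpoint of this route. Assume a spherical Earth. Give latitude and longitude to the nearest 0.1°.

≈ (66.6°N, 52.0°W)

Write both endpoints as unit vectors p₁, p₂ with components (cos φ cos λ, cos φ sin λ, sin φ).
The central angle between the endpoints is δ = arccos(p₁·p₂) ≈ 2.254 rad (129.1°).
Interpolate at f = 1/2 with slerp weights a = sin((1−f)δ)/sin δ ≈ 1.164, b = sin(fδ)/sin δ ≈ 1.164.
p = a·p₁ + b·p₂ ≈ (0.244, -0.313, 0.918); φ = arcsin(p_z) ≈ 66.60°, λ = atan2(p_y, p_x) ≈ -52.01°.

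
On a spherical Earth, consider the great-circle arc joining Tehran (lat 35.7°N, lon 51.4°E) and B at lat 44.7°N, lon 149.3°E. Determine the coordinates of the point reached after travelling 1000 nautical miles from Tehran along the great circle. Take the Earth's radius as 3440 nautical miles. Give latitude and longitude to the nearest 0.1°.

≈ lat 45.6°N, lon 69.2°E

From cos δ = sin φ₁ sin φ₂ + cos φ₁ cos φ₂ cos Δλ, the central angle is δ ≈ 1.233 rad (70.7°). The total great-circle distance is δ·R ≈ 1.233 × 3440 ≈ 4243 nmi, so the target fraction is f = 1000/4243 ≈ 0.236.
Interpolate at f ≈ 0.236 with slerp weights a = sin((1−f)δ)/sin δ ≈ 0.857, b = sin(fδ)/sin δ ≈ 0.304.
p = a·p₁ + b·p₂ ≈ (0.249, 0.654, 0.714); φ = arcsin(p_z) ≈ 45.56°, λ = atan2(p_y, p_x) ≈ 69.19°.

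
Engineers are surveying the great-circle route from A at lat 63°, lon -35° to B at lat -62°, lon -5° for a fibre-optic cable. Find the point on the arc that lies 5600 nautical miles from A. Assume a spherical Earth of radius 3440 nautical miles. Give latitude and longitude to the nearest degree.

The haversine formula gives a central angle δ ≈ 2.217 rad (127.0°) between the endpoints. The total great-circle distance is δ·R ≈ 2.217 × 3440 ≈ 7626 nmi, so the target fraction is f = 5600/7626 ≈ 0.734.
Interpolate at f ≈ 0.734 with slerp weights a = sin((1−f)δ)/sin δ ≈ 0.696, b = sin(fδ)/sin δ ≈ 1.250.
p = a·p₁ + b·p₂ ≈ (0.844, -0.232, -0.484); φ = arcsin(p_z) ≈ -28.95°, λ = atan2(p_y, p_x) ≈ -15.40°.

≈ lat -29°, lon -15°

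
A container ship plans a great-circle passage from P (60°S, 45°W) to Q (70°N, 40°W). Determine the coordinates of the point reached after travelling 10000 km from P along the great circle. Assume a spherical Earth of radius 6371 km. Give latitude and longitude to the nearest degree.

Write both endpoints as unit vectors p₁, p₂ with components (cos φ cos λ, cos φ sin λ, sin φ).
The central angle between the endpoints is δ = arccos(p₁·p₂) ≈ 2.270 rad (130.0°). The total great-circle distance is δ·R ≈ 2.270 × 6371 ≈ 14461 km, so the target fraction is f = 10000/14461 ≈ 0.692.
Interpolate at f ≈ 0.692 with slerp weights a = sin((1−f)δ)/sin δ ≈ 0.842, b = sin(fδ)/sin δ ≈ 1.306.
p = a·p₁ + b·p₂ ≈ (0.640, -0.585, 0.499); φ = arcsin(p_z) ≈ 29.91°, λ = atan2(p_y, p_x) ≈ -42.43°.

≈ (30°N, 42°W)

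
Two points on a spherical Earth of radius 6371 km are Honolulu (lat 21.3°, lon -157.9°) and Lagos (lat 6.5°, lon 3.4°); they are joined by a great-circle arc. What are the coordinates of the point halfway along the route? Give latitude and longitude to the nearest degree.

≈ lat 56°, lon -66°

Convert each endpoint to a unit vector on the sphere (x = cos φ cos λ, y = cos φ sin λ, z = sin φ).
The central angle between the endpoints is δ = arccos(p₁·p₂) ≈ 2.560 rad (146.7°).
Interpolate at f = 1/2 with slerp weights a = sin((1−f)δ)/sin δ ≈ 1.745, b = sin(fδ)/sin δ ≈ 1.745.
p = a·p₁ + b·p₂ ≈ (0.224, -0.509, 0.831); φ = arcsin(p_z) ≈ 56.22°, λ = atan2(p_y, p_x) ≈ -66.20°.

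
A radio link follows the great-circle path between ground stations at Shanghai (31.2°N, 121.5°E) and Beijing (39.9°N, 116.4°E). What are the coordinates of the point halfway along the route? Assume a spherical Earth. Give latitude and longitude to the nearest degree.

Convert each endpoint to a unit vector on the sphere (x = cos φ cos λ, y = cos φ sin λ, z = sin φ).
The central angle between the endpoints is δ = arccos(p₁·p₂) ≈ 0.168 rad (9.6°).
Interpolate at f = 1/2 with slerp weights a = sin((1−f)δ)/sin δ ≈ 0.502, b = sin(fδ)/sin δ ≈ 0.502.
p = a·p₁ + b·p₂ ≈ (-0.395, 0.711, 0.582); φ = arcsin(p_z) ≈ 35.58°, λ = atan2(p_y, p_x) ≈ 119.09°.

≈ (36°N, 119°E)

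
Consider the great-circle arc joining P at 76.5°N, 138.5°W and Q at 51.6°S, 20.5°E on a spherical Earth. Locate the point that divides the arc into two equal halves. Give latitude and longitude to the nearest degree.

≈ 25°N, 9°E

Write both endpoints as unit vectors p₁, p₂ with components (cos φ cos λ, cos φ sin λ, sin φ).
The central angle between the endpoints is δ = arccos(p₁·p₂) ≈ 2.685 rad (153.8°).
Interpolate at f = 1/2 with slerp weights a = sin((1−f)δ)/sin δ ≈ 2.208, b = sin(fδ)/sin δ ≈ 2.208.
p = a·p₁ + b·p₂ ≈ (0.898, 0.139, 0.417); φ = arcsin(p_z) ≈ 24.62°, λ = atan2(p_y, p_x) ≈ 8.78°.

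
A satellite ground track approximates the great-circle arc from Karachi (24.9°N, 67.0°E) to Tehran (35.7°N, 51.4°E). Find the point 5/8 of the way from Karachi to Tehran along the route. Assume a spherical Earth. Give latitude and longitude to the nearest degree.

From cos δ = sin φ₁ sin φ₂ + cos φ₁ cos φ₂ cos Δλ, the central angle is δ ≈ 0.301 rad (17.2°).
Interpolate at f = 5/8 with slerp weights a = sin((1−f)δ)/sin δ ≈ 0.380, b = sin(fδ)/sin δ ≈ 0.631.
p = a·p₁ + b·p₂ ≈ (0.454, 0.718, 0.528); φ = arcsin(p_z) ≈ 31.87°, λ = atan2(p_y, p_x) ≈ 57.66°.

≈ 32°N, 58°E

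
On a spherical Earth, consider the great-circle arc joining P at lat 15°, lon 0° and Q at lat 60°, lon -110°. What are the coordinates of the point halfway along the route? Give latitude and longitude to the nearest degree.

≈ lat 51°, lon -31°

From cos δ = sin φ₁ sin φ₂ + cos φ₁ cos φ₂ cos Δλ, the central angle is δ ≈ 1.512 rad (86.6°).
Interpolate at f = 1/2 with slerp weights a = sin((1−f)δ)/sin δ ≈ 0.687, b = sin(fδ)/sin δ ≈ 0.687.
p = a·p₁ + b·p₂ ≈ (0.546, -0.323, 0.773); φ = arcsin(p_z) ≈ 50.62°, λ = atan2(p_y, p_x) ≈ -30.59°.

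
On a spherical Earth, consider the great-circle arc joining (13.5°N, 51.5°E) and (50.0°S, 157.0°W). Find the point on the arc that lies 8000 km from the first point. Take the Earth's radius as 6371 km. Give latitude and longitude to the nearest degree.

≈ (49°S, 92°E)

From cos δ = sin φ₁ sin φ₂ + cos φ₁ cos φ₂ cos Δλ, the central angle is δ ≈ 2.386 rad (136.7°). The total great-circle distance is δ·R ≈ 2.386 × 6371 ≈ 15204 km, so the target fraction is f = 8000/15204 ≈ 0.526.
Interpolate at f ≈ 0.526 with slerp weights a = sin((1−f)δ)/sin δ ≈ 1.320, b = sin(fδ)/sin δ ≈ 1.387.
p = a·p₁ + b·p₂ ≈ (-0.022, 0.656, -0.754); φ = arcsin(p_z) ≈ -48.98°, λ = atan2(p_y, p_x) ≈ 91.90°.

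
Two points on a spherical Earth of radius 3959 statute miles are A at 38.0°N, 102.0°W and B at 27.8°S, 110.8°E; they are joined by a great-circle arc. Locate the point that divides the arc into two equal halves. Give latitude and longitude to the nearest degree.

≈ 17°N, 173°E

Write both endpoints as unit vectors p₁, p₂ with components (cos φ cos λ, cos φ sin λ, sin φ).
The central angle between the endpoints is δ = arccos(p₁·p₂) ≈ 2.632 rad (150.8°).
Interpolate at f = 1/2 with slerp weights a = sin((1−f)δ)/sin δ ≈ 1.985, b = sin(fδ)/sin δ ≈ 1.985.
p = a·p₁ + b·p₂ ≈ (-0.949, 0.111, 0.296); φ = arcsin(p_z) ≈ 17.23°, λ = atan2(p_y, p_x) ≈ 173.30°.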